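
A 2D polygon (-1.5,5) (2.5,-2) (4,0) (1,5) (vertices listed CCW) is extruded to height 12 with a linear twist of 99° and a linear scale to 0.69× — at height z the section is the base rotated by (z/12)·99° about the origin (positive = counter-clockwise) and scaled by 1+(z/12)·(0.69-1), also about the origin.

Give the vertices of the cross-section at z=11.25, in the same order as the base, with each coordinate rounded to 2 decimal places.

t = z/height = 11.25/12 = 0.9375
s = 1 + (scale-1)·z/height = 1 + (0.69-1)·11.25/12 = 0.709375
θ = twist·z/height = 99°·11.25/12 = 92.8125° = 1.619884 rad
cos θ = -0.049068, sin θ = 0.998795 (intermediates below are computed at full precision and shown rounded to 5 d.p.)
v1: (-1.5,5) → rotate → (-4.92038,-1.74353) → ×s → (-3.49039,-1.23682) → (-3.49,-1.24)
v2: (2.5,-2) → rotate → (1.87492,2.59512) → ×s → (1.33002,1.84092) → (1.33,1.84)
v3: (4,0) → rotate → (-0.19627,3.99518) → ×s → (-0.13923,2.83408) → (-0.14,2.83)
v4: (1,5) → rotate → (-5.04304,0.75346) → ×s → (-3.57741,0.53448) → (-3.58,0.53)

Cross-section at z=11.25: (-3.49,-1.24) (1.33,1.84) (-0.14,2.83) (-3.58,0.53)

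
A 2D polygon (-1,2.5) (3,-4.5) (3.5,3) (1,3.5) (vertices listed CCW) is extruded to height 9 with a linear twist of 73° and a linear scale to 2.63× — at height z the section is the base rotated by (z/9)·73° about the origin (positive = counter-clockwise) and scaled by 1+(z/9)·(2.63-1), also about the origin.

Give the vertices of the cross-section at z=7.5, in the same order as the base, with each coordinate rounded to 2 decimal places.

t = z/height = 7.5/9 = 0.833333
s = 1 + (scale-1)·z/height = 1 + (2.63-1)·7.5/9 = 2.358333
θ = twist·z/height = 73°·7.5/9 = 60.8333° = 1.061742 rad
cos θ = 0.487352, sin θ = 0.873206 (intermediates below are computed at full precision and shown rounded to 5 d.p.)
v1: (-1,2.5) → rotate → (-2.67037,0.34517) → ×s → (-6.29761,0.81403) → (-6.30,0.81)
v2: (3,-4.5) → rotate → (5.39148,0.42653) → ×s → (12.71491,1.00591) → (12.71,1.01)
v3: (3.5,3) → rotate → (-0.91389,4.51828) → ×s → (-2.15525,10.65560) → (-2.16,10.66)
v4: (1,3.5) → rotate → (-2.56887,2.57894) → ×s → (-6.05825,6.08199) → (-6.06,6.08)

Cross-section at z=7.5: (-6.30,0.81) (12.71,1.01) (-2.16,10.66) (-6.06,6.08)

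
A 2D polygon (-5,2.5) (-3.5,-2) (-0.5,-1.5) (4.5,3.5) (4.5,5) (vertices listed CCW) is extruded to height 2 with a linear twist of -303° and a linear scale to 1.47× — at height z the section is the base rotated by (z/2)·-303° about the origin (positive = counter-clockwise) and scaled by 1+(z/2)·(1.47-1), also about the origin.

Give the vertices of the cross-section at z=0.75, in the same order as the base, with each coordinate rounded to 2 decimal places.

t = z/height = 0.75/2 = 0.375
s = 1 + (scale-1)·z/height = 1 + (1.47-1)·0.75/2 = 1.176250
θ = twist·z/height = -303°·0.75/2 = -113.6250° = -1.983130 rad
cos θ = -0.400749, sin θ = -0.916188 (intermediates below are computed at full precision and shown rounded to 5 d.p.)
v1: (-5,2.5) → rotate → (4.29421,3.57907) → ×s → (5.05107,4.20988) → (5.05,4.21)
v2: (-3.5,-2) → rotate → (-0.42975,4.00816) → ×s → (-0.50550,4.71459) → (-0.51,4.71)
v3: (-0.5,-1.5) → rotate → (-1.17391,1.05922) → ×s → (-1.38081,1.24590) → (-1.38,1.25)
v4: (4.5,3.5) → rotate → (1.40329,-5.52547) → ×s → (1.65062,-6.49933) → (1.65,-6.50)
v5: (4.5,5) → rotate → (2.77757,-6.12659) → ×s → (3.26712,-7.20640) → (3.27,-7.21)

Cross-section at z=0.75: (5.05,4.21) (-0.51,4.71) (-1.38,1.25) (1.65,-6.50) (3.27,-7.21)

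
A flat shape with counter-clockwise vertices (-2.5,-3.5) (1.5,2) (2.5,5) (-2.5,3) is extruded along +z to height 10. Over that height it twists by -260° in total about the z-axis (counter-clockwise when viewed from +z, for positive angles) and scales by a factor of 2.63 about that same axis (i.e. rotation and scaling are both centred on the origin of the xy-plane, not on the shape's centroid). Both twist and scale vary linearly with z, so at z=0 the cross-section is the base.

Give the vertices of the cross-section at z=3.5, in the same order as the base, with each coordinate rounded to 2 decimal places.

Cross-section at z=3.5: (-5.43,4.02) (3.10,-2.41) (7.78,-4.06) (4.78,3.84)

t = z/height = 3.5/10 = 0.35
s = 1 + (scale-1)·z/height = 1 + (2.63-1)·3.5/10 = 1.570500
θ = twist·z/height = -260°·3.5/10 = -91.0000° = -1.588250 rad
cos θ = -0.017452, sin θ = -0.999848 (intermediates below are computed at full precision and shown rounded to 5 d.p.)
v1: (-2.5,-3.5) → rotate → (-3.45584,2.56070) → ×s → (-5.42739,4.02158) → (-5.43,4.02)
v2: (1.5,2) → rotate → (1.97352,-1.53468) → ×s → (3.09941,-2.41021) → (3.10,-2.41)
v3: (2.5,5) → rotate → (4.95561,-2.58688) → ×s → (7.78278,-4.06270) → (7.78,-4.06)
v4: (-2.5,3) → rotate → (3.04317,2.44726) → ×s → (4.77930,3.84343) → (4.78,3.84)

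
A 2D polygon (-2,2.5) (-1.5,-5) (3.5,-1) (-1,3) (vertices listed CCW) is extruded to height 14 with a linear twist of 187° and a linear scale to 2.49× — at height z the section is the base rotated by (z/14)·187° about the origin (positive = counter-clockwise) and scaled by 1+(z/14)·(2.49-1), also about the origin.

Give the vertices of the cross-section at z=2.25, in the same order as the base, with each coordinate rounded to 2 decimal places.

Cross-section at z=2.25: (-3.70,1.44) (1.49,-6.30) (4.38,1.10) (-2.94,2.60)

t = z/height = 2.25/14 = 0.160714
s = 1 + (scale-1)·z/height = 1 + (2.49-1)·2.25/14 = 1.239464
θ = twist·z/height = 187°·2.25/14 = 30.0536° = 0.524534 rad
cos θ = 0.865558, sin θ = 0.500810 (intermediates below are computed at full precision and shown rounded to 5 d.p.)
v1: (-2,2.5) → rotate → (-2.98314,1.16227) → ×s → (-3.69749,1.44060) → (-3.70,1.44)
v2: (-1.5,-5) → rotate → (1.20571,-5.07900) → ×s → (1.49444,-6.29524) → (1.49,-6.30)
v3: (3.5,-1) → rotate → (3.53026,0.88728) → ×s → (4.37563,1.09975) → (4.38,1.10)
v4: (-1,3) → rotate → (-2.36799,2.09586) → ×s → (-2.93503,2.59775) → (-2.94,2.60)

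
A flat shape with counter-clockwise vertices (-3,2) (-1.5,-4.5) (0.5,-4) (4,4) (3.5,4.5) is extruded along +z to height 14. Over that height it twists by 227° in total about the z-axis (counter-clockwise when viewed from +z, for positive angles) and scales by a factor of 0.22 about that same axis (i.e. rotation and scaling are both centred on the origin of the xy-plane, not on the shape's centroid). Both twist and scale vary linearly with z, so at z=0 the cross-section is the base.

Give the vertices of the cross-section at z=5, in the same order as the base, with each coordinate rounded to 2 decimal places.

t = z/height = 5/14 = 0.357143
s = 1 + (scale-1)·z/height = 1 + (0.22-1)·5/14 = 0.721429
θ = twist·z/height = 227°·5/14 = 81.0714° = 1.414963 rad
cos θ = 0.155203, sin θ = 0.987883 (intermediates below are computed at full precision and shown rounded to 5 d.p.)
v1: (-3,2) → rotate → (-2.44137,-2.65324) → ×s → (-1.76128,-1.91412) → (-1.76,-1.91)
v2: (-1.5,-4.5) → rotate → (4.21267,-2.18024) → ×s → (3.03914,-1.57289) → (3.04,-1.57)
v3: (0.5,-4) → rotate → (4.02913,-0.12687) → ×s → (2.90673,-0.09153) → (2.91,-0.09)
v4: (4,4) → rotate → (-3.33072,4.57234) → ×s → (-2.40288,3.29862) → (-2.40,3.30)
v5: (3.5,4.5) → rotate → (-3.90226,4.15600) → ×s → (-2.81520,2.99826) → (-2.82,3.00)

Cross-section at z=5: (-1.76,-1.91) (3.04,-1.57) (2.91,-0.09) (-2.40,3.30) (-2.82,3.00)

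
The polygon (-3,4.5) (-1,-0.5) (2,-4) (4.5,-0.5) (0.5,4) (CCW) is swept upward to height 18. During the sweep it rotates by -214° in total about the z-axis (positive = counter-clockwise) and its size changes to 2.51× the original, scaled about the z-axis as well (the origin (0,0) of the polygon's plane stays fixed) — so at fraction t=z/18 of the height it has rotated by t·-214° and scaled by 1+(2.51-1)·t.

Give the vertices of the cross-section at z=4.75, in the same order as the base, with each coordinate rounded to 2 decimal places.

t = z/height = 4.75/18 = 0.263889
s = 1 + (scale-1)·z/height = 1 + (2.51-1)·4.75/18 = 1.398472
θ = twist·z/height = -214°·4.75/18 = -56.4722° = -0.985626 rad
cos θ = 0.552341, sin θ = -0.833618 (intermediates below are computed at full precision and shown rounded to 5 d.p.)
v1: (-3,4.5) → rotate → (2.09426,4.98639) → ×s → (2.92876,6.97333) → (2.93,6.97)
v2: (-1,-0.5) → rotate → (-0.96915,0.55745) → ×s → (-1.35533,0.77957) → (-1.36,0.78)
v3: (2,-4) → rotate → (-2.22979,-3.87660) → ×s → (-3.11830,-5.42132) → (-3.12,-5.42)
v4: (4.5,-0.5) → rotate → (2.06873,-4.02745) → ×s → (2.89306,-5.63228) → (2.89,-5.63)
v5: (0.5,4) → rotate → (3.61064,1.79256) → ×s → (5.04938,2.50684) → (5.05,2.51)

Cross-section at z=4.75: (2.93,6.97) (-1.36,0.78) (-3.12,-5.42) (2.89,-5.63) (5.05,2.51)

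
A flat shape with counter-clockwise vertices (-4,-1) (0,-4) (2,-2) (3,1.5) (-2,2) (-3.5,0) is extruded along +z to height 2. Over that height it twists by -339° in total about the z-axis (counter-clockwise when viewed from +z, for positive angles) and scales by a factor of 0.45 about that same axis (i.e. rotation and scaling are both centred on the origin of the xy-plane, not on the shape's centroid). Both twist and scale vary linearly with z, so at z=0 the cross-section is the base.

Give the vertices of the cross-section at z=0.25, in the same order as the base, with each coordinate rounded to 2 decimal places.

t = z/height = 0.25/2 = 0.125
s = 1 + (scale-1)·z/height = 1 + (0.45-1)·0.25/2 = 0.931250
θ = twist·z/height = -339°·0.25/2 = -42.3750° = -0.739583 rad
cos θ = 0.738749, sin θ = -0.673980 (intermediates below are computed at full precision and shown rounded to 5 d.p.)
v1: (-4,-1) → rotate → (-3.62898,1.95717) → ×s → (-3.37949,1.82262) → (-3.38,1.82)
v2: (0,-4) → rotate → (-2.69592,-2.95500) → ×s → (-2.51058,-2.75184) → (-2.51,-2.75)
v3: (2,-2) → rotate → (0.12954,-2.82546) → ×s → (0.12063,-2.63121) → (0.12,-2.63)
v4: (3,1.5) → rotate → (3.22722,-0.91382) → ×s → (3.00535,-0.85099) → (3.01,-0.85)
v5: (-2,2) → rotate → (-0.12954,2.82546) → ×s → (-0.12063,2.63121) → (-0.12,2.63)
v6: (-3.5,0) → rotate → (-2.58562,2.35893) → ×s → (-2.40786,2.19675) → (-2.41,2.20)

Cross-section at z=0.25: (-3.38,1.82) (-2.51,-2.75) (0.12,-2.63) (3.01,-0.85) (-0.12,2.63) (-2.41,2.20)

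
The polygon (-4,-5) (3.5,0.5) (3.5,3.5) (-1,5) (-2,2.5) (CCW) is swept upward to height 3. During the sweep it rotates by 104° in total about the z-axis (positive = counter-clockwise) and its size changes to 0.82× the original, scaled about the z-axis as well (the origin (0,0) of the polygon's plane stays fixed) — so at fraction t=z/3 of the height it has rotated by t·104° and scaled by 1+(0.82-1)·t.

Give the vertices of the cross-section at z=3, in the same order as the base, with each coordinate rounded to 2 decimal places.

Cross-section at z=3: (4.77,-2.19) (-1.09,2.69) (-3.48,2.09) (-3.78,-1.79) (-1.59,-2.09)

t = z/height = 3/3 = 1
s = 1 + (scale-1)·z/height = 1 + (0.82-1)·3/3 = 0.820000
θ = twist·z/height = 104°·3/3 = 104.0000° = 1.815142 rad
cos θ = -0.241922, sin θ = 0.970296 (intermediates below are computed at full precision and shown rounded to 5 d.p.)
v1: (-4,-5) → rotate → (5.81917,-2.67157) → ×s → (4.77172,-2.19069) → (4.77,-2.19)
v2: (3.5,0.5) → rotate → (-1.33187,3.27507) → ×s → (-1.09214,2.68556) → (-1.09,2.69)
v3: (3.5,3.5) → rotate → (-4.24276,2.54931) → ×s → (-3.47906,2.09043) → (-3.48,2.09)
v4: (-1,5) → rotate → (-4.60956,-2.17991) → ×s → (-3.77984,-1.78752) → (-3.78,-1.79)
v5: (-2,2.5) → rotate → (-1.94190,-2.54540) → ×s → (-1.59235,-2.08722) → (-1.59,-2.09)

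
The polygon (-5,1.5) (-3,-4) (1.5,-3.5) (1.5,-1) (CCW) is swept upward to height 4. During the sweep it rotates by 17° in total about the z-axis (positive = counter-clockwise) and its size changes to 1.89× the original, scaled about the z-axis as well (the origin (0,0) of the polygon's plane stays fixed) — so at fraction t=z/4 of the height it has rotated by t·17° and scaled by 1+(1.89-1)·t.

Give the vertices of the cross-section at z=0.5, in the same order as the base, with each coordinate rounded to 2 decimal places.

Cross-section at z=0.5: (-5.61,1.46) (-3.17,-4.57) (1.81,-3.82) (1.71,-1.05)

t = z/height = 0.5/4 = 0.125
s = 1 + (scale-1)·z/height = 1 + (1.89-1)·0.5/4 = 1.111250
θ = twist·z/height = 17°·0.5/4 = 2.1250° = 0.037088 rad
cos θ = 0.999312, sin θ = 0.037080 (intermediates below are computed at full precision and shown rounded to 5 d.p.)
v1: (-5,1.5) → rotate → (-5.05218,1.31357) → ×s → (-5.61424,1.45970) → (-5.61,1.46)
v2: (-3,-4) → rotate → (-2.84962,-4.10849) → ×s → (-3.16664,-4.56556) → (-3.17,-4.57)
v3: (1.5,-3.5) → rotate → (1.62875,-3.44197) → ×s → (1.80995,-3.82489) → (1.81,-3.82)
v4: (1.5,-1) → rotate → (1.53605,-0.94369) → ×s → (1.70693,-1.04868) → (1.71,-1.05)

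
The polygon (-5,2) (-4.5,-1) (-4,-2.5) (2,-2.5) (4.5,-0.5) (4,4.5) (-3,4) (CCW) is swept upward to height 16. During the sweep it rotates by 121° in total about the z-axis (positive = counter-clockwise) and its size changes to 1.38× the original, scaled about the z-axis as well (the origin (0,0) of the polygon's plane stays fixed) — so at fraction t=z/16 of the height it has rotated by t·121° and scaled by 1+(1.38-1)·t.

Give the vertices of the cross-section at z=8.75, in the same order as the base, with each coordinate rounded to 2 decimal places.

Cross-section at z=8.75: (-4.65,-4.55) (-1.09,-5.46) (0.81,-5.64) (3.74,0.99) (2.75,4.73) (-3.02,6.62) (-5.88,-1.36)

t = z/height = 8.75/16 = 0.546875
s = 1 + (scale-1)·z/height = 1 + (1.38-1)·8.75/16 = 1.207813
θ = twist·z/height = 121°·8.75/16 = 66.1719° = 1.154917 rad
cos θ = 0.403994, sin θ = 0.914761 (intermediates below are computed at full precision and shown rounded to 5 d.p.)
v1: (-5,2) → rotate → (-3.84949,-3.76582) → ×s → (-4.64947,-4.54840) → (-4.65,-4.55)
v2: (-4.5,-1) → rotate → (-0.90321,-4.52042) → ×s → (-1.09091,-5.45982) → (-1.09,-5.46)
v3: (-4,-2.5) → rotate → (0.67093,-4.66903) → ×s → (0.81035,-5.63931) → (0.81,-5.64)
v4: (2,-2.5) → rotate → (3.09489,0.81954) → ×s → (3.73805,0.98985) → (3.74,0.99)
v5: (4.5,-0.5) → rotate → (2.27536,3.91443) → ×s → (2.74820,4.72790) → (2.75,4.73)
v6: (4,4.5) → rotate → (-2.50045,5.47702) → ×s → (-3.02007,6.61521) → (-3.02,6.62)
v7: (-3,4) → rotate → (-4.87103,-1.12831) → ×s → (-5.88329,-1.36278) → (-5.88,-1.36)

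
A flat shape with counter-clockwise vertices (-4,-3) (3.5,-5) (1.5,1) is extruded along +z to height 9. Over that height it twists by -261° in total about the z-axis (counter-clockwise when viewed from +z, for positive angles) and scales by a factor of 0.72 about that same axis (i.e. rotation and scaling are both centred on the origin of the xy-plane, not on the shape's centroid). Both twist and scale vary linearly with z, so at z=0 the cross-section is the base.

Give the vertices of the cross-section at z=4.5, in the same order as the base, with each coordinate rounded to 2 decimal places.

Cross-section at z=4.5: (0.27,4.29) (-5.22,0.50) (-0.18,-1.54)

t = z/height = 4.5/9 = 0.5
s = 1 + (scale-1)·z/height = 1 + (0.72-1)·4.5/9 = 0.860000
θ = twist·z/height = -261°·4.5/9 = -130.5000° = -2.277655 rad
cos θ = -0.649448, sin θ = -0.760406 (intermediates below are computed at full precision and shown rounded to 5 d.p.)
v1: (-4,-3) → rotate → (0.31657,4.98997) → ×s → (0.27225,4.29137) → (0.27,4.29)
v2: (3.5,-5) → rotate → (-6.07510,0.58582) → ×s → (-5.22458,0.50380) → (-5.22,0.50)
v3: (1.5,1) → rotate → (-0.21377,-1.79006) → ×s → (-0.18384,-1.53945) → (-0.18,-1.54)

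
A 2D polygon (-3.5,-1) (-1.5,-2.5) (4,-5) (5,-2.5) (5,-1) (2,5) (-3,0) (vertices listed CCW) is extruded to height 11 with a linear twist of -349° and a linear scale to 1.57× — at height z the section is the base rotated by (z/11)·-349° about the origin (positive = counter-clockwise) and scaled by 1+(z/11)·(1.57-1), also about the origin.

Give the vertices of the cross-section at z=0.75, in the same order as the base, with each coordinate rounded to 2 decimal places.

t = z/height = 0.75/11 = 0.0681818
s = 1 + (scale-1)·z/height = 1 + (1.57-1)·0.75/11 = 1.038864
θ = twist·z/height = -349°·0.75/11 = -23.7955° = -0.415309 rad
cos θ = 0.914992, sin θ = -0.403473 (intermediates below are computed at full precision and shown rounded to 5 d.p.)
v1: (-3.5,-1) → rotate → (-3.60594,0.49716) → ×s → (-3.74608,0.51648) → (-3.75,0.52)
v2: (-1.5,-2.5) → rotate → (-2.38117,-1.68227) → ×s → (-2.47371,-1.74765) → (-2.47,-1.75)
v3: (4,-5) → rotate → (1.64260,-6.18885) → ×s → (1.70644,-6.42937) → (1.71,-6.43)
v4: (5,-2.5) → rotate → (3.56628,-4.30484) → ×s → (3.70488,-4.47214) → (3.70,-4.47)
v5: (5,-1) → rotate → (4.17149,-2.93236) → ×s → (4.33360,-3.04632) → (4.33,-3.05)
v6: (2,5) → rotate → (3.84735,3.76801) → ×s → (3.99687,3.91445) → (4.00,3.91)
v7: (-3,0) → rotate → (-2.74498,1.21042) → ×s → (-2.85165,1.25746) → (-2.85,1.26)

Cross-section at z=0.75: (-3.75,0.52) (-2.47,-1.75) (1.71,-6.43) (3.70,-4.47) (4.33,-3.05) (4.00,3.91) (-2.85,1.26)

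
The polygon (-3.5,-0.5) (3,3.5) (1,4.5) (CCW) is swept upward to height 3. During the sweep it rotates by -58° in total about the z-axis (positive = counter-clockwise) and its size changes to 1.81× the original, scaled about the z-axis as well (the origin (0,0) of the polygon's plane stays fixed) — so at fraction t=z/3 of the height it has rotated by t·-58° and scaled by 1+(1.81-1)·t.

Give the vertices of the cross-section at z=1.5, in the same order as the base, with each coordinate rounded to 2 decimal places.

Cross-section at z=1.5: (-4.64,1.77) (6.07,2.26) (4.29,4.85)

t = z/height = 1.5/3 = 0.5
s = 1 + (scale-1)·z/height = 1 + (1.81-1)·1.5/3 = 1.405000
θ = twist·z/height = -58°·1.5/3 = -29.0000° = -0.506145 rad
cos θ = 0.874620, sin θ = -0.484810 (intermediates below are computed at full precision and shown rounded to 5 d.p.)
v1: (-3.5,-0.5) → rotate → (-3.30357,1.25952) → ×s → (-4.64152,1.76963) → (-4.64,1.77)
v2: (3,3.5) → rotate → (4.32069,1.60674) → ×s → (6.07057,2.25747) → (6.07,2.26)
v3: (1,4.5) → rotate → (3.05626,3.45098) → ×s → (4.29405,4.84863) → (4.29,4.85)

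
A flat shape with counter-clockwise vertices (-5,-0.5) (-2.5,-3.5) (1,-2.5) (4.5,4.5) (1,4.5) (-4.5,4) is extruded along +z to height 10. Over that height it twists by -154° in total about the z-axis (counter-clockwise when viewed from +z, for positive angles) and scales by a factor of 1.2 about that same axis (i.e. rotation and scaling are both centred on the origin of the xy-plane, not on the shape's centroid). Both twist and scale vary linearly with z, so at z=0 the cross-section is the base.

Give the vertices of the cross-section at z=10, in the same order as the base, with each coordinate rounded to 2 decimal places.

t = z/height = 10/10 = 1
s = 1 + (scale-1)·z/height = 1 + (1.2-1)·10/10 = 1.200000
θ = twist·z/height = -154°·10/10 = -154.0000° = -2.687807 rad
cos θ = -0.898794, sin θ = -0.438371 (intermediates below are computed at full precision and shown rounded to 5 d.p.)
v1: (-5,-0.5) → rotate → (4.27478,2.64125) → ×s → (5.12974,3.16950) → (5.13,3.17)
v2: (-2.5,-3.5) → rotate → (0.71269,4.24171) → ×s → (0.85522,5.09005) → (0.86,5.09)
v3: (1,-2.5) → rotate → (-1.99472,1.80861) → ×s → (-2.39367,2.17034) → (-2.39,2.17)
v4: (4.5,4.5) → rotate → (-2.07190,-6.01724) → ×s → (-2.48628,-7.22069) → (-2.49,-7.22)
v5: (1,4.5) → rotate → (1.07388,-4.48294) → ×s → (1.28865,-5.37953) → (1.29,-5.38)
v6: (-4.5,4) → rotate → (5.79806,-1.62251) → ×s → (6.95767,-1.94701) → (6.96,-1.95)

Cross-section at z=10: (5.13,3.17) (0.86,5.09) (-2.39,2.17) (-2.49,-7.22) (1.29,-5.38) (6.96,-1.95)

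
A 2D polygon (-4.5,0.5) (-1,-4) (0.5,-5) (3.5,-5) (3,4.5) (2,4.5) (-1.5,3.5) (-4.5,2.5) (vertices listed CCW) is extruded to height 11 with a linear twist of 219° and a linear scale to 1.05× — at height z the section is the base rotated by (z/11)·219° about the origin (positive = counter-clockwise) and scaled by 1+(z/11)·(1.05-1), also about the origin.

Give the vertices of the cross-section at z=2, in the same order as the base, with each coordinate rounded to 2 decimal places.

t = z/height = 2/11 = 0.181818
s = 1 + (scale-1)·z/height = 1 + (1.05-1)·2/11 = 1.009091
θ = twist·z/height = 219°·2/11 = 39.8182° = 0.694958 rad
cos θ = 0.768080, sin θ = 0.640353 (intermediates below are computed at full precision and shown rounded to 5 d.p.)
v1: (-4.5,0.5) → rotate → (-3.77654,-2.49755) → ×s → (-3.81087,-2.52026) → (-3.81,-2.52)
v2: (-1,-4) → rotate → (1.79333,-3.71267) → ×s → (1.80964,-3.74643) → (1.81,-3.75)
v3: (0.5,-5) → rotate → (3.58581,-3.52023) → ×s → (3.61841,-3.55223) → (3.62,-3.55)
v4: (3.5,-5) → rotate → (5.89005,-1.59916) → ×s → (5.94359,-1.61370) → (5.94,-1.61)
v5: (3,4.5) → rotate → (-0.57735,5.37742) → ×s → (-0.58260,5.42631) → (-0.58,5.43)
v6: (2,4.5) → rotate → (-1.34543,4.73707) → ×s → (-1.35766,4.78013) → (-1.36,4.78)
v7: (-1.5,3.5) → rotate → (-3.39336,1.72775) → ×s → (-3.42421,1.74346) → (-3.42,1.74)
v8: (-4.5,2.5) → rotate → (-5.05725,-0.96139) → ×s → (-5.10322,-0.97013) → (-5.10,-0.97)

Cross-section at z=2: (-3.81,-2.52) (1.81,-3.75) (3.62,-3.55) (5.94,-1.61) (-0.58,5.43) (-1.36,4.78) (-3.42,1.74) (-5.10,-0.97)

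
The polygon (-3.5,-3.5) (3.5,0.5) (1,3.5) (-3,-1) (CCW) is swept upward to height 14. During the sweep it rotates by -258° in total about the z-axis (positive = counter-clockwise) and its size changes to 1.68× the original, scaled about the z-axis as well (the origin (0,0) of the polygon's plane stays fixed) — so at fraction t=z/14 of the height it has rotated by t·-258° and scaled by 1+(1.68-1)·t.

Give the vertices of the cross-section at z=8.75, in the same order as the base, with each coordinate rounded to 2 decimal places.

t = z/height = 8.75/14 = 0.625
s = 1 + (scale-1)·z/height = 1 + (1.68-1)·8.75/14 = 1.425000
θ = twist·z/height = -258°·8.75/14 = -161.2500° = -2.814343 rad
cos θ = -0.946930, sin θ = -0.321439 (intermediates below are computed at full precision and shown rounded to 5 d.p.)
v1: (-3.5,-3.5) → rotate → (2.18922,4.43929) → ×s → (3.11963,6.32599) → (3.12,6.33)
v2: (3.5,0.5) → rotate → (-3.15354,-1.59850) → ×s → (-4.49379,-2.27787) → (-4.49,-2.28)
v3: (1,3.5) → rotate → (0.17811,-3.63569) → ×s → (0.25380,-5.18087) → (0.25,-5.18)
v4: (-3,-1) → rotate → (2.51935,1.91125) → ×s → (3.59008,2.72353) → (3.59,2.72)

Cross-section at z=8.75: (3.12,6.33) (-4.49,-2.28) (0.25,-5.18) (3.59,2.72)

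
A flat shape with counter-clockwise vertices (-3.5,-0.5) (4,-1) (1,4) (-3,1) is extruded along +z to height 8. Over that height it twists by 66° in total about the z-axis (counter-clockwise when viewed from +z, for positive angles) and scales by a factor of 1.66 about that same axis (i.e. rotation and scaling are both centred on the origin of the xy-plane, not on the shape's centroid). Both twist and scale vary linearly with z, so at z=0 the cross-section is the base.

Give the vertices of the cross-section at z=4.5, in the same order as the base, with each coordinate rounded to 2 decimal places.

Cross-section at z=4.5: (-3.41,-3.44) (5.20,2.22) (-2.22,5.20) (-4.11,-1.39)

t = z/height = 4.5/8 = 0.5625
s = 1 + (scale-1)·z/height = 1 + (1.66-1)·4.5/8 = 1.371250
θ = twist·z/height = 66°·4.5/8 = 37.1250° = 0.647953 rad
cos θ = 0.797321, sin θ = 0.603556 (intermediates below are computed at full precision and shown rounded to 5 d.p.)
v1: (-3.5,-0.5) → rotate → (-2.48884,-2.51111) → ×s → (-3.41283,-3.44335) → (-3.41,-3.44)
v2: (4,-1) → rotate → (3.79284,1.61690) → ×s → (5.20093,2.21718) → (5.20,2.22)
v3: (1,4) → rotate → (-1.61690,3.79284) → ×s → (-2.21718,5.20093) → (-2.22,5.20)
v4: (-3,1) → rotate → (-2.99552,-1.01335) → ×s → (-4.10760,-1.38955) → (-4.11,-1.39)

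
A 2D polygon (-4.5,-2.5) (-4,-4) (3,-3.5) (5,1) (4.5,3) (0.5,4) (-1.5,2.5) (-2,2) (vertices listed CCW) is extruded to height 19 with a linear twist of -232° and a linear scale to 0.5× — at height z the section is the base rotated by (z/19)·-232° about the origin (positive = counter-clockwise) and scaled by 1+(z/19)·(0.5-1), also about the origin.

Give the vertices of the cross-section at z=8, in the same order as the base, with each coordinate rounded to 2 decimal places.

Cross-section at z=8: (-1.48,3.78) (-2.71,3.55) (-3.06,-1.98) (0.25,-4.02) (1.87,-3.84) (3.08,-0.81) (2.11,0.91) (1.78,1.35)

t = z/height = 8/19 = 0.421053
s = 1 + (scale-1)·z/height = 1 + (0.5-1)·8/19 = 0.789474
θ = twist·z/height = -232°·8/19 = -97.6842° = -1.704911 rad
cos θ = -0.133713, sin θ = -0.991020 (intermediates below are computed at full precision and shown rounded to 5 d.p.)
v1: (-4.5,-2.5) → rotate → (-1.87584,4.79387) → ×s → (-1.48093,3.78464) → (-1.48,3.78)
v2: (-4,-4) → rotate → (-3.42923,4.49893) → ×s → (-2.70729,3.55179) → (-2.71,3.55)
v3: (3,-3.5) → rotate → (-3.86971,-2.50506) → ×s → (-3.05503,-1.97768) → (-3.06,-1.98)
v4: (5,1) → rotate → (0.32245,-5.08881) → ×s → (0.25457,-4.01748) → (0.25,-4.02)
v5: (4.5,3) → rotate → (2.37135,-4.86073) → ×s → (1.87212,-3.83742) → (1.87,-3.84)
v6: (0.5,4) → rotate → (3.89722,-1.03036) → ×s → (3.07676,-0.81344) → (3.08,-0.81)
v7: (-1.5,2.5) → rotate → (2.67812,1.15225) → ×s → (2.11431,0.90967) → (2.11,0.91)
v8: (-2,2) → rotate → (2.24947,1.71461) → ×s → (1.77589,1.35364) → (1.78,1.35)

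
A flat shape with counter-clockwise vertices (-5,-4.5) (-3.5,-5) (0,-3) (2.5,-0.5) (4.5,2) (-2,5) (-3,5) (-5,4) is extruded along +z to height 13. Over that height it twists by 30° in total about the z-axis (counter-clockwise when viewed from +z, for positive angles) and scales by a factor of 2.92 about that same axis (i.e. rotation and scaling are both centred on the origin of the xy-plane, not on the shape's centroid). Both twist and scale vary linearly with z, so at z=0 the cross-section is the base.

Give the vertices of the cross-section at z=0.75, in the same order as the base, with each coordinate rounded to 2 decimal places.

Cross-section at z=0.75: (-5.40,-5.16) (-3.72,-5.67) (0.10,-3.33) (2.79,-0.47) (4.93,2.37) (-2.39,5.48) (-3.50,5.45) (-5.69,4.27)

t = z/height = 0.75/13 = 0.0576923
s = 1 + (scale-1)·z/height = 1 + (2.92-1)·0.75/13 = 1.110769
θ = twist·z/height = 30°·0.75/13 = 1.7308° = 0.030208 rad
cos θ = 0.999544, sin θ = 0.030203 (intermediates below are computed at full precision and shown rounded to 5 d.p.)
v1: (-5,-4.5) → rotate → (-4.86181,-4.64896) → ×s → (-5.40034,-5.16392) → (-5.40,-5.16)
v2: (-3.5,-5) → rotate → (-3.34739,-5.10343) → ×s → (-3.71818,-5.66873) → (-3.72,-5.67)
v3: (0,-3) → rotate → (0.09061,-2.99863) → ×s → (0.10065,-3.33079) → (0.10,-3.33)
v4: (2.5,-0.5) → rotate → (2.51396,-0.42426) → ×s → (2.79243,-0.47126) → (2.79,-0.47)
v5: (4.5,2) → rotate → (4.43754,2.13500) → ×s → (4.92908,2.37149) → (4.93,2.37)
v6: (-2,5) → rotate → (-2.15010,4.93731) → ×s → (-2.38827,5.48422) → (-2.39,5.48)
v7: (-3,5) → rotate → (-3.14965,4.90711) → ×s → (-3.49853,5.45067) → (-3.50,5.45)
v8: (-5,4) → rotate → (-5.11853,3.84716) → ×s → (-5.68551,4.27331) → (-5.69,4.27)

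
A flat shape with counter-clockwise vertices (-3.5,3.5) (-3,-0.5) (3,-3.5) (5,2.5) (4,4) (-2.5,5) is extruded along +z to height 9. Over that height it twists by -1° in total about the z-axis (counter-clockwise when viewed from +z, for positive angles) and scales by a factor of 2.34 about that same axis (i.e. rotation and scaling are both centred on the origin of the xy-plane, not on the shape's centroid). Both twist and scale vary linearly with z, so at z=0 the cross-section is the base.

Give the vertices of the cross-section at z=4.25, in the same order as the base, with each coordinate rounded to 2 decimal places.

t = z/height = 4.25/9 = 0.472222
s = 1 + (scale-1)·z/height = 1 + (2.34-1)·4.25/9 = 1.632778
θ = twist·z/height = -1°·4.25/9 = -0.4722° = -0.008242 rad
cos θ = 0.999966, sin θ = -0.008242 (intermediates below are computed at full precision and shown rounded to 5 d.p.)
v1: (-3.5,3.5) → rotate → (-3.47104,3.52873) → ×s → (-5.66743,5.76163) → (-5.67,5.76)
v2: (-3,-0.5) → rotate → (-3.00402,-0.47526) → ×s → (-4.90490,-0.77599) → (-4.90,-0.78)
v3: (3,-3.5) → rotate → (2.97105,-3.52461) → ×s → (4.85107,-5.75490) → (4.85,-5.75)
v4: (5,2.5) → rotate → (5.02043,2.45871) → ×s → (8.19725,4.01452) → (8.20,4.01)
v5: (4,4) → rotate → (4.03283,3.96690) → ×s → (6.58472,6.47706) → (6.58,6.48)
v6: (-2.5,5) → rotate → (-2.45871,5.02043) → ×s → (-4.01452,8.19725) → (-4.01,8.20)

Cross-section at z=4.25: (-5.67,5.76) (-4.90,-0.78) (4.85,-5.75) (8.20,4.01) (6.58,6.48) (-4.01,8.20)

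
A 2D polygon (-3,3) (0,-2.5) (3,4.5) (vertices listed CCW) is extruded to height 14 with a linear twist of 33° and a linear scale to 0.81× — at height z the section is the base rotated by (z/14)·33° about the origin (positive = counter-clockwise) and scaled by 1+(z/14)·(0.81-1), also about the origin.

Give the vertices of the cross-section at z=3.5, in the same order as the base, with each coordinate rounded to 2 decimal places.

t = z/height = 3.5/14 = 0.25
s = 1 + (scale-1)·z/height = 1 + (0.81-1)·3.5/14 = 0.952500
θ = twist·z/height = 33°·3.5/14 = 8.2500° = 0.143990 rad
cos θ = 0.989651, sin θ = 0.143493 (intermediates below are computed at full precision and shown rounded to 5 d.p.)
v1: (-3,3) → rotate → (-3.39943,2.53848) → ×s → (-3.23796,2.41790) → (-3.24,2.42)
v2: (0,-2.5) → rotate → (0.35873,-2.47413) → ×s → (0.34169,-2.35661) → (0.34,-2.36)
v3: (3,4.5) → rotate → (2.32324,4.88391) → ×s → (2.21288,4.65192) → (2.21,4.65)

Cross-section at z=3.5: (-3.24,2.42) (0.34,-2.36) (2.21,4.65)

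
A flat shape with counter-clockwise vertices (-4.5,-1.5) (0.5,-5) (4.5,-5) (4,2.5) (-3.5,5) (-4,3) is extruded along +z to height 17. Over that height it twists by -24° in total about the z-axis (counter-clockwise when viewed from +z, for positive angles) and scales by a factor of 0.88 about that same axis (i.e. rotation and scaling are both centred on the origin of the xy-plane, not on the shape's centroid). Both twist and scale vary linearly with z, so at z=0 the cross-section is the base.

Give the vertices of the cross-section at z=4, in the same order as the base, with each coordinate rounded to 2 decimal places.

t = z/height = 4/17 = 0.235294
s = 1 + (scale-1)·z/height = 1 + (0.88-1)·4/17 = 0.971765
θ = twist·z/height = -24°·4/17 = -5.6471° = -0.098560 rad
cos θ = 0.995147, sin θ = -0.098400 (intermediates below are computed at full precision and shown rounded to 5 d.p.)
v1: (-4.5,-1.5) → rotate → (-4.62576,-1.04992) → ×s → (-4.49515,-1.02027) → (-4.50,-1.02)
v2: (0.5,-5) → rotate → (0.00557,-5.02493) → ×s → (0.00541,-4.88305) → (0.01,-4.88)
v3: (4.5,-5) → rotate → (3.98616,-5.41854) → ×s → (3.87361,-5.26554) → (3.87,-5.27)
v4: (4,2.5) → rotate → (4.22659,2.09427) → ×s → (4.10725,2.03513) → (4.11,2.04)
v5: (-3.5,5) → rotate → (-2.99101,5.32014) → ×s → (-2.90656,5.16992) → (-2.91,5.17)
v6: (-4,3) → rotate → (-3.68539,3.37904) → ×s → (-3.58133,3.28363) → (-3.58,3.28)

Cross-section at z=4: (-4.50,-1.02) (0.01,-4.88) (3.87,-5.27) (4.11,2.04) (-2.91,5.17) (-3.58,3.28)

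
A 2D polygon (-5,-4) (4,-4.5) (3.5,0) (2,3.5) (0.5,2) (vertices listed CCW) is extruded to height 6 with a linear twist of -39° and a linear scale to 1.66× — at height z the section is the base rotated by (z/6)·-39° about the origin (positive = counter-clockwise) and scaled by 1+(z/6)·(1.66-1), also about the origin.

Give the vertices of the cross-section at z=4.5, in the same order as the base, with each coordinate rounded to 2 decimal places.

t = z/height = 4.5/6 = 0.75
s = 1 + (scale-1)·z/height = 1 + (1.66-1)·4.5/6 = 1.495000
θ = twist·z/height = -39°·4.5/6 = -29.2500° = -0.510509 rad
cos θ = 0.872496, sin θ = -0.488621 (intermediates below are computed at full precision and shown rounded to 5 d.p.)
v1: (-5,-4) → rotate → (-6.31697,-1.04688) → ×s → (-9.44386,-1.56508) → (-9.44,-1.57)
v2: (4,-4.5) → rotate → (1.29119,-5.88072) → ×s → (1.93033,-8.79167) → (1.93,-8.79)
v3: (3.5,0) → rotate → (3.05374,-1.71017) → ×s → (4.56534,-2.55671) → (4.57,-2.56)
v4: (2,3.5) → rotate → (3.45517,2.07649) → ×s → (5.16547,3.10436) → (5.17,3.10)
v5: (0.5,2) → rotate → (1.41349,1.50068) → ×s → (2.11317,2.24352) → (2.11,2.24)

Cross-section at z=4.5: (-9.44,-1.57) (1.93,-8.79) (4.57,-2.56) (5.17,3.10) (2.11,2.24)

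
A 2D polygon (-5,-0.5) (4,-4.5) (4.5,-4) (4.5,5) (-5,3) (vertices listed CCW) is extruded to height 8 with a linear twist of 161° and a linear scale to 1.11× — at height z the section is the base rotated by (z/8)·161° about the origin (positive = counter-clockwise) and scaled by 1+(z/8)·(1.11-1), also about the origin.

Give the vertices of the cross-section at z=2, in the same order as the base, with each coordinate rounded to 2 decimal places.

t = z/height = 2/8 = 0.25
s = 1 + (scale-1)·z/height = 1 + (1.11-1)·2/8 = 1.027500
θ = twist·z/height = 161°·2/8 = 40.2500° = 0.702495 rad
cos θ = 0.763232, sin θ = 0.646124 (intermediates below are computed at full precision and shown rounded to 5 d.p.)
v1: (-5,-0.5) → rotate → (-3.49310,-3.61224) → ×s → (-3.58916,-3.71157) → (-3.59,-3.71)
v2: (4,-4.5) → rotate → (5.96049,-0.85005) → ×s → (6.12440,-0.87343) → (6.12,-0.87)
v3: (4.5,-4) → rotate → (6.01904,-0.14537) → ×s → (6.18457,-0.14937) → (6.18,-0.15)
v4: (4.5,5) → rotate → (0.20393,6.72372) → ×s → (0.20953,6.90862) → (0.21,6.91)
v5: (-5,3) → rotate → (-5.75453,-0.94092) → ×s → (-5.91278,-0.96680) → (-5.91,-0.97)

Cross-section at z=2: (-3.59,-3.71) (6.12,-0.87) (6.18,-0.15) (0.21,6.91) (-5.91,-0.97)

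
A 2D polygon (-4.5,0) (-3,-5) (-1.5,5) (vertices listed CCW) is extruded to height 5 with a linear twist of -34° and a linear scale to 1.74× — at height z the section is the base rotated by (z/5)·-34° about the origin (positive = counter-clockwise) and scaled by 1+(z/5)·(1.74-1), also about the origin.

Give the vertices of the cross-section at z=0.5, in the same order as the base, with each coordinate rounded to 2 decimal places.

Cross-section at z=0.5: (-4.82,0.29) (-3.53,-5.17) (-1.29,5.46)

t = z/height = 0.5/5 = 0.1
s = 1 + (scale-1)·z/height = 1 + (1.74-1)·0.5/5 = 1.074000
θ = twist·z/height = -34°·0.5/5 = -3.4000° = -0.059341 rad
cos θ = 0.998240, sin θ = -0.059306 (intermediates below are computed at full precision and shown rounded to 5 d.p.)
v1: (-4.5,0) → rotate → (-4.49208,0.26688) → ×s → (-4.82449,0.28663) → (-4.82,0.29)
v2: (-3,-5) → rotate → (-3.29125,-4.81328) → ×s → (-3.53480,-5.16946) → (-3.53,-5.17)
v3: (-1.5,5) → rotate → (-1.20083,5.08016) → ×s → (-1.28969,5.45609) → (-1.29,5.46)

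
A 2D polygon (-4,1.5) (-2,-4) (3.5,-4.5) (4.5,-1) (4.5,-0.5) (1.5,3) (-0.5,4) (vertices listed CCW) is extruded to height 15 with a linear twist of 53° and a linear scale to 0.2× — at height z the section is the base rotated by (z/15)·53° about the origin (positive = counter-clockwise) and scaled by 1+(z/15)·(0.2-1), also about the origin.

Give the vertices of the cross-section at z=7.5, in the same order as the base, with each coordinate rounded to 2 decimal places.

Cross-section at z=7.5: (-2.55,-0.27) (0.00,-2.68) (3.08,-1.48) (2.68,0.67) (2.55,0.94) (0.00,2.01) (-1.34,2.01)

t = z/height = 7.5/15 = 0.5
s = 1 + (scale-1)·z/height = 1 + (0.2-1)·7.5/15 = 0.600000
θ = twist·z/height = 53°·7.5/15 = 26.5000° = 0.462512 rad
cos θ = 0.894934, sin θ = 0.446198 (intermediates below are computed at full precision and shown rounded to 5 d.p.)
v1: (-4,1.5) → rotate → (-4.24903,-0.44239) → ×s → (-2.54942,-0.26543) → (-2.55,-0.27)
v2: (-2,-4) → rotate → (-0.00508,-4.47213) → ×s → (-0.00305,-2.68328) → (0.00,-2.68)
v3: (3.5,-4.5) → rotate → (5.14016,-2.46551) → ×s → (3.08410,-1.47931) → (3.08,-1.48)
v4: (4.5,-1) → rotate → (4.47340,1.11296) → ×s → (2.68404,0.66777) → (2.68,0.67)
v5: (4.5,-0.5) → rotate → (4.25030,1.56042) → ×s → (2.55018,0.93625) → (2.55,0.94)
v6: (1.5,3) → rotate → (0.00381,3.35410) → ×s → (0.00228,2.01246) → (0.00,2.01)
v7: (-0.5,4) → rotate → (-2.23226,3.35664) → ×s → (-1.33936,2.01398) → (-1.34,2.01)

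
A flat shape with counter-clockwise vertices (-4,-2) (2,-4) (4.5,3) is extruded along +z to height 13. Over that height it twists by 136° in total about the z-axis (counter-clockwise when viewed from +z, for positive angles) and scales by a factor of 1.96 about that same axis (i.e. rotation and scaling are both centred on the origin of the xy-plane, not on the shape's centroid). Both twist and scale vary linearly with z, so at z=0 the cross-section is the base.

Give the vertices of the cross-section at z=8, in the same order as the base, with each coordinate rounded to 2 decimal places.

Cross-section at z=8: (2.46,-6.67) (6.67,2.46) (-3.96,7.64)

t = z/height = 8/13 = 0.615385
s = 1 + (scale-1)·z/height = 1 + (1.96-1)·8/13 = 1.590769
θ = twist·z/height = 136°·8/13 = 83.6923° = 1.460706 rad
cos θ = 0.109868, sin θ = 0.993946 (intermediates below are computed at full precision and shown rounded to 5 d.p.)
v1: (-4,-2) → rotate → (1.54842,-4.19552) → ×s → (2.46318,-6.67410) → (2.46,-6.67)
v2: (2,-4) → rotate → (4.19552,1.54842) → ×s → (6.67410,2.46318) → (6.67,2.46)
v3: (4.5,3) → rotate → (-2.48743,4.80236) → ×s → (-3.95693,7.63945) → (-3.96,7.64)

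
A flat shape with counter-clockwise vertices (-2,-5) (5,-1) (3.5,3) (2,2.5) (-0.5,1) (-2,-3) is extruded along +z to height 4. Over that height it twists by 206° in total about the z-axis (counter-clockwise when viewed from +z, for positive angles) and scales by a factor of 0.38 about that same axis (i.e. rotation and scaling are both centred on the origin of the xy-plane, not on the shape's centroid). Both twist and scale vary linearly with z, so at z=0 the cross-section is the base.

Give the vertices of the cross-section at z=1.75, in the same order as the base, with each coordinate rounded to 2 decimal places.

t = z/height = 1.75/4 = 0.4375
s = 1 + (scale-1)·z/height = 1 + (0.38-1)·1.75/4 = 0.728750
θ = twist·z/height = 206°·1.75/4 = 90.1250° = 1.572978 rad
cos θ = -0.002182, sin θ = 0.999998 (intermediates below are computed at full precision and shown rounded to 5 d.p.)
v1: (-2,-5) → rotate → (5.00435,-1.98909) → ×s → (3.64692,-1.44955) → (3.65,-1.45)
v2: (5,-1) → rotate → (0.98909,5.00217) → ×s → (0.72080,3.64533) → (0.72,3.65)
v3: (3.5,3) → rotate → (-3.00763,3.49345) → ×s → (-2.19181,2.54585) → (-2.19,2.55)
v4: (2,2.5) → rotate → (-2.50436,1.99454) → ×s → (-1.82505,1.45352) → (-1.83,1.45)
v5: (-0.5,1) → rotate → (-0.99891,-0.50218) → ×s → (-0.72795,-0.36596) → (-0.73,-0.37)
v6: (-2,-3) → rotate → (3.00436,-1.99345) → ×s → (2.18942,-1.45273) → (2.19,-1.45)

Cross-section at z=1.75: (3.65,-1.45) (0.72,3.65) (-2.19,2.55) (-1.83,1.45) (-0.73,-0.37) (2.19,-1.45)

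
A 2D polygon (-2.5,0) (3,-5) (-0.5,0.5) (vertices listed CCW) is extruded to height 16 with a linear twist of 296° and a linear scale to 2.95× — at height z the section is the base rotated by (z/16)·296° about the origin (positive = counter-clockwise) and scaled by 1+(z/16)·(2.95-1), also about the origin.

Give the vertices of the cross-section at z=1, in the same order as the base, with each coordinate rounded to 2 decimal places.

Cross-section at z=1: (-2.66,-0.89) (4.97,-4.25) (-0.71,0.35)

t = z/height = 1/16 = 0.0625
s = 1 + (scale-1)·z/height = 1 + (2.95-1)·1/16 = 1.121875
θ = twist·z/height = 296°·1/16 = 18.5000° = 0.322886 rad
cos θ = 0.948324, sin θ = 0.317305 (intermediates below are computed at full precision and shown rounded to 5 d.p.)
v1: (-2.5,0) → rotate → (-2.37081,-0.79326) → ×s → (-2.65975,-0.88994) → (-2.66,-0.89)
v2: (3,-5) → rotate → (4.43149,-3.78970) → ×s → (4.97158,-4.25157) → (4.97,-4.25)
v3: (-0.5,0.5) → rotate → (-0.63281,0.31551) → ×s → (-0.70994,0.35396) → (-0.71,0.35)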